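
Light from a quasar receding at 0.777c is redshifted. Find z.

β = 0.777
(1+β)/(1-β) = 1.777/0.223 = 7.969
√(7.969) = 2.823
z = 2.823 - 1 = 1.823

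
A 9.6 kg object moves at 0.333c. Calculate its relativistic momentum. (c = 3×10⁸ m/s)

γ = 1/√(1 - 0.333²) = 1.0605
v = 0.333 × 3×10⁸ = 9.990×10⁷ m/s
p = γmv = 1.0605 × 9.6 × 9.990×10⁷ = 1.017×10⁹ kg·m/s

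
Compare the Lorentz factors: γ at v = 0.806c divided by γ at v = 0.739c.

γ₁ = 1/√(1 - 0.806²) = 1.689
γ₂ = 1/√(1 - 0.739²) = 1.484
γ₁/γ₂ = 1.689/1.484 = 1.138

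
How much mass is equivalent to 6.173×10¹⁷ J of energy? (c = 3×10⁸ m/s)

From E = mc², we get m = E/c²
c² = (3×10⁸)² = 9×10¹⁶ m²/s²
m = 6.173×10¹⁷ / 9×10¹⁶ = 6.859 kg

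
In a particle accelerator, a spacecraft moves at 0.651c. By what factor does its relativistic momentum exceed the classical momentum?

p_rel = γmv, p_class = mv
Ratio = γ = 1/√(1 - 0.651²)
= 1/√(0.576199) = 1.317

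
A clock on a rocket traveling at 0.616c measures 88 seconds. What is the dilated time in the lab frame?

Proper time Δt₀ = 88 seconds
γ = 1/√(1 - 0.616²) = 1.269
Δt = γΔt₀ = 1.269 × 88 = 111.7 seconds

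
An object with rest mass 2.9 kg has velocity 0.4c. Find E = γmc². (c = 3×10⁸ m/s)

γ = 1/√(1 - 0.4²) = 1.091
mc² = 2.9 × (3×10⁸)² = 2.610×10¹⁷ J
E = γmc² = 1.091 × 2.610×10¹⁷ = 2.848×10¹⁷ J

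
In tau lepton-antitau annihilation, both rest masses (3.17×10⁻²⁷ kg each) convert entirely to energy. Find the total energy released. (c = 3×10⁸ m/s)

Both particles have the same rest mass, so total mass = 2m
E = 2m·c² = 2 × 3.17×10⁻²⁷ × (3×10⁸)²
= 2 × 3.17×10⁻²⁷ × 9×10¹⁶
= 5.706×10⁻¹⁰ J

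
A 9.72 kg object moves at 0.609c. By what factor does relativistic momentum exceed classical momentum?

p_rel = γmv, p_class = mv
Ratio = γ = 1/√(1 - 0.609²) = 1.261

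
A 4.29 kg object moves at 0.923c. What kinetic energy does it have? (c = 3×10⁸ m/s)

γ = 1/√(1 - 0.923²) = 2.5988
γ - 1 = 1.5988
KE = (γ-1)mc² = 1.5988 × 4.29 × (3×10⁸)² = 6.173×10¹⁷ J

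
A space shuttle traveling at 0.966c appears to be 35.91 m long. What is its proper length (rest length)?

Contracted length L = 35.91 m
γ = 1/√(1 - 0.966²) = 3.868
L₀ = γL = 3.868 × 35.91 = 138.9 m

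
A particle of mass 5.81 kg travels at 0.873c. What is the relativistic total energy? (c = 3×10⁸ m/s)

γ = 1/√(1 - 0.873²) = 2.050
mc² = 5.81 × (3×10⁸)² = 5.229×10¹⁷ J
E = γmc² = 2.050 × 5.229×10¹⁷ = 1.072×10¹⁸ J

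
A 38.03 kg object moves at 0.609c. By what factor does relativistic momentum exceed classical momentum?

p_rel = γmv, p_class = mv
Ratio = γ = 1/√(1 - 0.609²) = 1.261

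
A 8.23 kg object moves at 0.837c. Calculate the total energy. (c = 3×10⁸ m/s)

γ = 1/√(1 - 0.837²) = 1.8275
mc² = 8.23 × (3×10⁸)² = 7.407×10¹⁷ J
E = γmc² = 1.8275 × 7.407×10¹⁷ = 1.354×10¹⁸ J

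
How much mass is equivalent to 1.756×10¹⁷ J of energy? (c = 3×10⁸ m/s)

From E = mc², we get m = E/c²
c² = (3×10⁸)² = 9×10¹⁶ m²/s²
m = 1.756×10¹⁷ / 9×10¹⁶ = 1.951 kg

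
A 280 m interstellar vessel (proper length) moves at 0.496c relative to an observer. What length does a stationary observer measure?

Proper length L₀ = 280 m
γ = 1/√(1 - 0.496²) = 1.152
L = L₀/γ = 280/1.152 = 243.1 m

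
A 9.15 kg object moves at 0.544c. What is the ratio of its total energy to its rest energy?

E = γmc², E₀ = mc²
E/E₀ = γ = 1/√(1 - 0.544²) = 1.192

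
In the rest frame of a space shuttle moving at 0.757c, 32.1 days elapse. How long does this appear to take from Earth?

Proper time Δt₀ = 32.1 days
γ = 1/√(1 - 0.757²) = 1.5304
Δt = γΔt₀ = 1.5304 × 32.1 = 49.13 days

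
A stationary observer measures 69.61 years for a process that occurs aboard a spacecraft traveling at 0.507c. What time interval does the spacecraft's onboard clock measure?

Dilated time Δt = 69.61 years
γ = 1/√(1 - 0.507²) = 1.1602
Δt₀ = Δt/γ = 69.61/1.1602 = 60.00 years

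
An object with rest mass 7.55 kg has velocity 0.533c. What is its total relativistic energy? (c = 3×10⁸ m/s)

γ = 1/√(1 - 0.533²) = 1.1819
mc² = 7.55 × (3×10⁸)² = 6.795×10¹⁷ J
E = γmc² = 1.1819 × 6.795×10¹⁷ = 8.031×10¹⁷ J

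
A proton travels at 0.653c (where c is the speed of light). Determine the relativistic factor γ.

v/c = 0.653, so (v/c)² = 0.426409
1 - (v/c)² = 0.573591
γ = 1/√(0.573591) = 1.320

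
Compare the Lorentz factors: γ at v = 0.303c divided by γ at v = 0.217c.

γ₁ = 1/√(1 - 0.303²) = 1.049
γ₂ = 1/√(1 - 0.217²) = 1.024
γ₁/γ₂ = 1.049/1.024 = 1.024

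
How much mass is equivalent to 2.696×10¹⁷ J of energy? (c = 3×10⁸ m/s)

From E = mc², we get m = E/c²
c² = (3×10⁸)² = 9×10¹⁶ m²/s²
m = 2.696×10¹⁷ / 9×10¹⁶ = 2.996 kg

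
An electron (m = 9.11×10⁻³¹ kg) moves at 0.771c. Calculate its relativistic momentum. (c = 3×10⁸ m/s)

γ = 1/√(1 - 0.771²) = 1.5703
v = 0.771 × 3×10⁸ = 2.313×10⁸ m/s
p = γmv = 1.5703 × 9.11×10⁻³¹ × 2.313×10⁸ = 3.309×10⁻²² kg·m/s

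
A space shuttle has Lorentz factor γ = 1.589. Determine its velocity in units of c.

From γ = 1/√(1 - v²/c²):
1/γ² = 1/1.589² = 0.3961
v²/c² = 1 - 0.3961 = 0.6039
v/c = √(0.6039) = 0.7771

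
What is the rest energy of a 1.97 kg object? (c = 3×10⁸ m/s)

c² = (3×10⁸)² = 9.000×10¹⁶ m²/s²
E₀ = mc² = 1.97 × 9.000×10¹⁶ = 1.773×10¹⁷ J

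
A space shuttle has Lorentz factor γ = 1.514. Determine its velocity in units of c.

From γ = 1/√(1 - v²/c²):
1/γ² = 1/1.514² = 0.4363
v²/c² = 1 - 0.4363 = 0.5637
v/c = √(0.5637) = 0.7508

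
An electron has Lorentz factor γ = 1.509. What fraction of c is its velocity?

From γ = 1/√(1 - v²/c²):
1/γ² = 1/1.509² = 0.4392
v²/c² = 1 - 0.4392 = 0.5608
v/c = √(0.5608) = 0.7489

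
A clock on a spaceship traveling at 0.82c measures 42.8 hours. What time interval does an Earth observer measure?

Proper time Δt₀ = 42.8 hours
γ = 1/√(1 - 0.82²) = 1.7471
Δt = γΔt₀ = 1.7471 × 42.8 = 74.78 hours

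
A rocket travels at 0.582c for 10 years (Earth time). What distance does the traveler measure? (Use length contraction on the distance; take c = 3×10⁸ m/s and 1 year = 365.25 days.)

Earth distance: d = v × t = 0.582c × 10 yr = 5.5100×10¹⁶ m
γ = 1.2297
d' = d/γ = 5.5100×10¹⁶/1.2297 = 4.481×10¹⁶ m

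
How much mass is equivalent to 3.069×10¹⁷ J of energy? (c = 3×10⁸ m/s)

From E = mc², we get m = E/c²
c² = (3×10⁸)² = 9×10¹⁶ m²/s²
m = 3.069×10¹⁷ / 9×10¹⁶ = 3.410 kg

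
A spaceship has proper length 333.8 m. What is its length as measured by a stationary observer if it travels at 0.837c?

Proper length L₀ = 333.8 m
γ = 1/√(1 - 0.837²) = 1.827
L = L₀/γ = 333.8/1.827 = 182.7 m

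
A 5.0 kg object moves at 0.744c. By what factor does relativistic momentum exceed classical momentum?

p_rel = γmv, p_class = mv
Ratio = γ = 1/√(1 - 0.744²) = 1.497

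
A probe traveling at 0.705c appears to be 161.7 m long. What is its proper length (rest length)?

Contracted length L = 161.7 m
γ = 1/√(1 - 0.705²) = 1.410
L₀ = γL = 1.410 × 161.7 = 228.0 m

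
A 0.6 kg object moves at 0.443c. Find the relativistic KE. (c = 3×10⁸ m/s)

γ = 1/√(1 - 0.443²) = 1.11542
γ - 1 = 0.11542
KE = (γ-1)mc² = 0.11542 × 0.6 × (3×10⁸)² = 6.233×10¹⁵ J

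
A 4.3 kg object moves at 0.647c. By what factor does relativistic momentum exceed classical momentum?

p_rel = γmv, p_class = mv
Ratio = γ = 1/√(1 - 0.647²) = 1.311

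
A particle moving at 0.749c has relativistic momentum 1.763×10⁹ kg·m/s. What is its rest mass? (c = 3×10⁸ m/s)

γ = 1/√(1 - 0.749²) = 1.509
v = 0.749 × 3×10⁸ = 2.247×10⁸ m/s
m = p/(γv) = 1.763×10⁹/(1.509 × 2.247×10⁸) = 5.199 kg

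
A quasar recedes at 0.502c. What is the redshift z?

β = 0.502
(1+β)/(1-β) = 1.502/0.498 = 3.016
√(3.016) = 1.7367
z = 1.7367 - 1 = 0.7367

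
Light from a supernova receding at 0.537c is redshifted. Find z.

β = 0.537
(1+β)/(1-β) = 1.537/0.463 = 3.320
√(3.320) = 1.822
z = 1.822 - 1 = 0.8220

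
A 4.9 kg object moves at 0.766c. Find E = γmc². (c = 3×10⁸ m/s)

γ = 1/√(1 - 0.766²) = 1.5556
mc² = 4.9 × (3×10⁸)² = 4.410×10¹⁷ J
E = γmc² = 1.5556 × 4.410×10¹⁷ = 6.860×10¹⁷ J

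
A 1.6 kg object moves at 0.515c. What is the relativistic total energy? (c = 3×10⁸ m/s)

γ = 1/√(1 - 0.515²) = 1.167
mc² = 1.6 × (3×10⁸)² = 1.440×10¹⁷ J
E = γmc² = 1.167 × 1.440×10¹⁷ = 1.680×10¹⁷ J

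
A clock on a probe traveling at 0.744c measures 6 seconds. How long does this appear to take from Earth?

Proper time Δt₀ = 6 seconds
γ = 1/√(1 - 0.744²) = 1.4966
Δt = γΔt₀ = 1.4966 × 6 = 8.980 seconds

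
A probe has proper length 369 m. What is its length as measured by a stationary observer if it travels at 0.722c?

Proper length L₀ = 369 m
γ = 1/√(1 - 0.722²) = 1.4453
L = L₀/γ = 369/1.4453 = 255.3 m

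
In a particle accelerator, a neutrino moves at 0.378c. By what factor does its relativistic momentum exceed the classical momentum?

p_rel = γmv, p_class = mv
Ratio = γ = 1/√(1 - 0.378²)
= 1/√(0.857116) = 1.080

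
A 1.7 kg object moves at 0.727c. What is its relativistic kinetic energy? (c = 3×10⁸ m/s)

γ = 1/√(1 - 0.727²) = 1.4564
γ - 1 = 0.4564
KE = (γ-1)mc² = 0.4564 × 1.7 × (3×10⁸)² = 6.983×10¹⁶ J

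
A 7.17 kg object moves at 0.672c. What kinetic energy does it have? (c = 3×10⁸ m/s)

γ = 1/√(1 - 0.672²) = 1.35035
γ - 1 = 0.35035
KE = (γ-1)mc² = 0.35035 × 7.17 × (3×10⁸)² = 2.261×10¹⁷ J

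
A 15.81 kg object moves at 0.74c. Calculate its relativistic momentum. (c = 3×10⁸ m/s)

γ = 1/√(1 - 0.74²) = 1.4868
v = 0.74 × 3×10⁸ = 2.220×10⁸ m/s
p = γmv = 1.4868 × 15.81 × 2.220×10⁸ = 5.218×10⁹ kg·m/s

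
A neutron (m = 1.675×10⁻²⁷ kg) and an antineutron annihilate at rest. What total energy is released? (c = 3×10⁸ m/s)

Both particles have the same rest mass, so total mass = 2m
E = 2m·c² = 2 × 1.675×10⁻²⁷ × (3×10⁸)²
= 2 × 1.675×10⁻²⁷ × 9×10¹⁶
= 3.015×10⁻¹⁰ J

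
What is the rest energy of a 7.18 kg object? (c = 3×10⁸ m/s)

c² = (3×10⁸)² = 9.000×10¹⁶ m²/s²
E₀ = mc² = 7.18 × 9.000×10¹⁶ = 6.462×10¹⁷ J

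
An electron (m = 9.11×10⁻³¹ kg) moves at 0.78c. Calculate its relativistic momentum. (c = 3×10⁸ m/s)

γ = 1/√(1 - 0.78²) = 1.598
v = 0.78 × 3×10⁸ = 2.340×10⁸ m/s
p = γmv = 1.598 × 9.11×10⁻³¹ × 2.340×10⁸ = 3.407×10⁻²² kg·m/s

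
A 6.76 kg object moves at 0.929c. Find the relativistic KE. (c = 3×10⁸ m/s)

γ = 1/√(1 - 0.929²) = 2.7021
γ - 1 = 1.7021
KE = (γ-1)mc² = 1.7021 × 6.76 × (3×10⁸)² = 1.036×10¹⁸ J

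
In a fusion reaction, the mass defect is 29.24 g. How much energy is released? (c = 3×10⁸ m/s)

Convert mass defect: Δm = 29.24 g = 0.02924 kg
E = Δm·c² = 0.02924 × (3×10⁸)²
= 0.02924 × 9×10¹⁶ = 2.632×10¹⁵ J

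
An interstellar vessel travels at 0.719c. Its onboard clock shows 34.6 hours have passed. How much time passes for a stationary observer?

Proper time Δt₀ = 34.6 hours
γ = 1/√(1 - 0.719²) = 1.4388
Δt = γΔt₀ = 1.4388 × 34.6 = 49.78 hours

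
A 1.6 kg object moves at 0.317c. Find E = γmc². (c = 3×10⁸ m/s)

γ = 1/√(1 - 0.317²) = 1.054
mc² = 1.6 × (3×10⁸)² = 1.440×10¹⁷ J
E = γmc² = 1.054 × 1.440×10¹⁷ = 1.518×10¹⁷ J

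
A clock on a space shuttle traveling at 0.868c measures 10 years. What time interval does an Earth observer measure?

Proper time Δt₀ = 10 years
γ = 1/√(1 - 0.868²) = 2.014
Δt = γΔt₀ = 2.014 × 10 = 20.14 years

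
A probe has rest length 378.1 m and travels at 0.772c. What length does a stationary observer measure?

Proper length L₀ = 378.1 m
γ = 1/√(1 - 0.772²) = 1.5733
L = L₀/γ = 378.1/1.5733 = 240.3 m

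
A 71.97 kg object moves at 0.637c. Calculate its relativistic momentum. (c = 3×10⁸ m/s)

γ = 1/√(1 - 0.637²) = 1.297
v = 0.637 × 3×10⁸ = 1.911×10⁸ m/s
p = γmv = 1.297 × 71.97 × 1.911×10⁸ = 1.784×10¹⁰ kg·m/s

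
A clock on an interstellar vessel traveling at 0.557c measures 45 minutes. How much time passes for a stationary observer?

Proper time Δt₀ = 45 minutes
γ = 1/√(1 - 0.557²) = 1.204
Δt = γΔt₀ = 1.204 × 45 = 54.18 minutes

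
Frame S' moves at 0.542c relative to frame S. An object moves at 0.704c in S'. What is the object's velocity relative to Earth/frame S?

u = (u' + v)/(1 + u'v/c²)
Numerator: 0.704 + 0.542 = 1.246
Denominator: 1 + 0.381568 = 1.381568
u = 1.246/1.381568 = 0.9019c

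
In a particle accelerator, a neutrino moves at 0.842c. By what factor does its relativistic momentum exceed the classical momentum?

p_rel = γmv, p_class = mv
Ratio = γ = 1/√(1 - 0.842²)
= 1/√(0.291036) = 1.854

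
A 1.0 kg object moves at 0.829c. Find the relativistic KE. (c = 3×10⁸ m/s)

γ = 1/√(1 - 0.829²) = 1.7881
γ - 1 = 0.7881
KE = (γ-1)mc² = 0.7881 × 1.0 × (3×10⁸)² = 7.093×10¹⁶ J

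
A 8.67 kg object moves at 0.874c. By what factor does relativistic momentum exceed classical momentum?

p_rel = γmv, p_class = mv
Ratio = γ = 1/√(1 - 0.874²) = 2.058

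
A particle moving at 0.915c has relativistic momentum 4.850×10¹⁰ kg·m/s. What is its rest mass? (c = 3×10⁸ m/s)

γ = 1/√(1 - 0.915²) = 2.4786
v = 0.915 × 3×10⁸ = 2.745×10⁸ m/s
m = p/(γv) = 4.850×10¹⁰/(2.4786 × 2.745×10⁸) = 71.28 kg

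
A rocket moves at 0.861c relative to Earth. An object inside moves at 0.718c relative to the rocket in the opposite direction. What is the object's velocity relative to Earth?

Object's velocity in rocket frame is u' = -0.718c
u = (u' + v)/(1 + u'v/c²) = (v - 0.718)/(1 - 0.718·v/c²)
Numerator: 0.861 - 0.718 = 0.143
Denominator: 1 - 0.618198 = 0.381802
u = 0.143/0.381802 = 0.3745c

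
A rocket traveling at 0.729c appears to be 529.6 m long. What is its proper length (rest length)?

Contracted length L = 529.6 m
γ = 1/√(1 - 0.729²) = 1.461
L₀ = γL = 1.461 × 529.6 = 773.7 m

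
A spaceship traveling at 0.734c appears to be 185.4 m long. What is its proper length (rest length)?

Contracted length L = 185.4 m
γ = 1/√(1 - 0.734²) = 1.4724
L₀ = γL = 1.4724 × 185.4 = 273.0 m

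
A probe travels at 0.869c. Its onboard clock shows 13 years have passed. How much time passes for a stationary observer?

Proper time Δt₀ = 13 years
γ = 1/√(1 - 0.869²) = 2.021
Δt = γΔt₀ = 2.021 × 13 = 26.27 years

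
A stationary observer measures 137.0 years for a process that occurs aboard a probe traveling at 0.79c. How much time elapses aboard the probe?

Dilated time Δt = 137.0 years
γ = 1/√(1 - 0.79²) = 1.631
Δt₀ = Δt/γ = 137.0/1.631 = 84.00 years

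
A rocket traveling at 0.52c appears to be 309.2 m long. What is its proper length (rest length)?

Contracted length L = 309.2 m
γ = 1/√(1 - 0.52²) = 1.1707
L₀ = γL = 1.1707 × 309.2 = 362.0 m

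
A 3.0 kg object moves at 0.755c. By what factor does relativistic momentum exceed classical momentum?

p_rel = γmv, p_class = mv
Ratio = γ = 1/√(1 - 0.755²) = 1.525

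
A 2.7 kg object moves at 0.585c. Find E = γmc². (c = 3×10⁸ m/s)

γ = 1/√(1 - 0.585²) = 1.233
mc² = 2.7 × (3×10⁸)² = 2.430×10¹⁷ J
E = γmc² = 1.233 × 2.430×10¹⁷ = 2.996×10¹⁷ J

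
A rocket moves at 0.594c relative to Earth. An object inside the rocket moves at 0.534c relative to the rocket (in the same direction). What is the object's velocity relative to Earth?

u = (u' + v)/(1 + u'v/c²)
Numerator: 0.534 + 0.594 = 1.128
Denominator: 1 + 0.317196 = 1.317196
u = 1.128/1.317196 = 0.8564c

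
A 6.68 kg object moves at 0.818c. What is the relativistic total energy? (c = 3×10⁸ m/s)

γ = 1/√(1 - 0.818²) = 1.738
mc² = 6.68 × (3×10⁸)² = 6.012×10¹⁷ J
E = γmc² = 1.738 × 6.012×10¹⁷ = 1.045×10¹⁸ J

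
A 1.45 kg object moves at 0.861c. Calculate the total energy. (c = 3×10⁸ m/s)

γ = 1/√(1 - 0.861²) = 1.966
mc² = 1.45 × (3×10⁸)² = 1.305×10¹⁷ J
E = γmc² = 1.966 × 1.305×10¹⁷ = 2.566×10¹⁷ J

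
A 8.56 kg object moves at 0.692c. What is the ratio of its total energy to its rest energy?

E = γmc², E₀ = mc²
E/E₀ = γ = 1/√(1 - 0.692²) = 1.385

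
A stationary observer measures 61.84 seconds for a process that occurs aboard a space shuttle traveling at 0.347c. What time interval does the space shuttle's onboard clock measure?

Dilated time Δt = 61.84 seconds
γ = 1/√(1 - 0.347²) = 1.06625
Δt₀ = Δt/γ = 61.84/1.06625 = 58.00 seconds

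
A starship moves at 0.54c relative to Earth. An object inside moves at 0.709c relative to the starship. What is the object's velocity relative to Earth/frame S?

u = (u' + v)/(1 + u'v/c²)
Numerator: 0.709 + 0.54 = 1.249
Denominator: 1 + 0.38286 = 1.38286
u = 1.249/1.38286 = 0.9032c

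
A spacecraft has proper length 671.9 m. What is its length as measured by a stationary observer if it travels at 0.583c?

Proper length L₀ = 671.9 m
γ = 1/√(1 - 0.583²) = 1.2308
L = L₀/γ = 671.9/1.2308 = 545.9 m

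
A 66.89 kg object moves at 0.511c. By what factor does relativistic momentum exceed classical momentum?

p_rel = γmv, p_class = mv
Ratio = γ = 1/√(1 - 0.511²) = 1.163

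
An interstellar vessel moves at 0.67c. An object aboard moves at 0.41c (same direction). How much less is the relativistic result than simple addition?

Classical: u' + v = 0.41 + 0.67 = 1.08c
Relativistic: u = (0.41 + 0.67)/(1 + 0.2747) = 1.08/1.2747 = 0.8473c
Difference: 1.08 - 0.8473 = 0.2327c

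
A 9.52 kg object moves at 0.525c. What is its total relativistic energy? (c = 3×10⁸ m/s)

γ = 1/√(1 - 0.525²) = 1.175
mc² = 9.52 × (3×10⁸)² = 8.568×10¹⁷ J
E = γmc² = 1.175 × 8.568×10¹⁷ = 1.007×10¹⁸ J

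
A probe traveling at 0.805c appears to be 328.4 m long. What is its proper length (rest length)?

Contracted length L = 328.4 m
γ = 1/√(1 - 0.805²) = 1.68556
L₀ = γL = 1.68556 × 328.4 = 553.5 m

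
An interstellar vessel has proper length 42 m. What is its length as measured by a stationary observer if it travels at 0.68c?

Proper length L₀ = 42 m
γ = 1/√(1 - 0.68²) = 1.364
L = L₀/γ = 42/1.364 = 30.79 m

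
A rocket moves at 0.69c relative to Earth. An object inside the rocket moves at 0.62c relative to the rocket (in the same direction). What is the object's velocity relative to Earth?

u = (u' + v)/(1 + u'v/c²)
Numerator: 0.62 + 0.69 = 1.31
Denominator: 1 + 0.4278 = 1.4278
u = 1.31/1.4278 = 0.9175c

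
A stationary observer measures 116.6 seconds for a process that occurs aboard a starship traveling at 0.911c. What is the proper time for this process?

Dilated time Δt = 116.6 seconds
γ = 1/√(1 - 0.911²) = 2.4248
Δt₀ = Δt/γ = 116.6/2.4248 = 48.09 seconds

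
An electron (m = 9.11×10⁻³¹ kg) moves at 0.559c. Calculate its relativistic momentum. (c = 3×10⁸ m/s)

γ = 1/√(1 - 0.559²) = 1.20603
v = 0.559 × 3×10⁸ = 1.677×10⁸ m/s
p = γmv = 1.20603 × 9.11×10⁻³¹ × 1.677×10⁸ = 1.843×10⁻²² kg·m/s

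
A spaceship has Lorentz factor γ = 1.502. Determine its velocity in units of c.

From γ = 1/√(1 - v²/c²):
1/γ² = 1/1.502² = 0.4433
v²/c² = 1 - 0.4433 = 0.5567
v/c = √(0.5567) = 0.7461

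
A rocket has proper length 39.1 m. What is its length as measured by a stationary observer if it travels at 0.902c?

Proper length L₀ = 39.1 m
γ = 1/√(1 - 0.902²) = 2.316
L = L₀/γ = 39.1/2.316 = 16.88 m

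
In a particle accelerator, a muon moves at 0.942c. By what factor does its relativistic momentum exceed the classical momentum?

p_rel = γmv, p_class = mv
Ratio = γ = 1/√(1 - 0.942²)
= 1/√(0.112636) = 2.980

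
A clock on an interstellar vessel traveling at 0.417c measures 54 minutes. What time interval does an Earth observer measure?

Proper time Δt₀ = 54 minutes
γ = 1/√(1 - 0.417²) = 1.1002
Δt = γΔt₀ = 1.1002 × 54 = 59.41 minutes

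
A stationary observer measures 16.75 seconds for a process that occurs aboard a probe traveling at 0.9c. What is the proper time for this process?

Dilated time Δt = 16.75 seconds
γ = 1/√(1 - 0.9²) = 2.2942
Δt₀ = Δt/γ = 16.75/2.2942 = 7.301 seconds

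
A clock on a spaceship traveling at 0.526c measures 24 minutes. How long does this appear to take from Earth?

Proper time Δt₀ = 24 minutes
γ = 1/√(1 - 0.526²) = 1.176
Δt = γΔt₀ = 1.176 × 24 = 28.22 minutes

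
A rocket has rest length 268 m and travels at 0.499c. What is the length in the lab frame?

Proper length L₀ = 268 m
γ = 1/√(1 - 0.499²) = 1.154
L = L₀/γ = 268/1.154 = 232.2 m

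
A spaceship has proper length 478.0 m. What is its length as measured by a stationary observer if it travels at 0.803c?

Proper length L₀ = 478.0 m
γ = 1/√(1 - 0.803²) = 1.678
L = L₀/γ = 478.0/1.678 = 284.9 m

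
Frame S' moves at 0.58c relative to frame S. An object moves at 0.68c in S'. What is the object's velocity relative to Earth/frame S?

u = (u' + v)/(1 + u'v/c²)
Numerator: 0.68 + 0.58 = 1.26
Denominator: 1 + 0.3944 = 1.3944
u = 1.26/1.3944 = 0.9036c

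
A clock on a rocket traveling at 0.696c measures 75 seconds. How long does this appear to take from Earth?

Proper time Δt₀ = 75 seconds
γ = 1/√(1 - 0.696²) = 1.393
Δt = γΔt₀ = 1.393 × 75 = 104.5 seconds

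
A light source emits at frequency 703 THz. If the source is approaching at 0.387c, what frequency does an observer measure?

β = v/c = 0.387
(1+β)/(1-β) = 1.387/0.613 = 2.263
Doppler factor = √(2.263) = 1.504
f_obs = 703 × 1.504 = 1057 THz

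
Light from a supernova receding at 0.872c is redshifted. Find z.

β = 0.872
(1+β)/(1-β) = 1.872/0.128 = 14.625
√(14.625) = 3.824
z = 3.824 - 1 = 2.824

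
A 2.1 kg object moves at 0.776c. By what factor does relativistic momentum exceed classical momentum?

p_rel = γmv, p_class = mv
Ratio = γ = 1/√(1 - 0.776²) = 1.585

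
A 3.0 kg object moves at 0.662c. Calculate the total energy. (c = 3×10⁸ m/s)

γ = 1/√(1 - 0.662²) = 1.334
mc² = 3.0 × (3×10⁸)² = 2.700×10¹⁷ J
E = γmc² = 1.334 × 2.700×10¹⁷ = 3.602×10¹⁷ J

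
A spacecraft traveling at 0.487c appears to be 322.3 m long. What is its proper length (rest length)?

Contracted length L = 322.3 m
γ = 1/√(1 - 0.487²) = 1.145
L₀ = γL = 1.145 × 322.3 = 369.0 m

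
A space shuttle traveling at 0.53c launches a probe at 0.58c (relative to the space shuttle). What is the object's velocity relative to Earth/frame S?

u = (u' + v)/(1 + u'v/c²)
Numerator: 0.58 + 0.53 = 1.11
Denominator: 1 + 0.3074 = 1.3074
u = 1.11/1.3074 = 0.8490c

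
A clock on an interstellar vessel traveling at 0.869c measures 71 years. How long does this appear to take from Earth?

Proper time Δt₀ = 71 years
γ = 1/√(1 - 0.869²) = 2.021
Δt = γΔt₀ = 2.021 × 71 = 143.5 years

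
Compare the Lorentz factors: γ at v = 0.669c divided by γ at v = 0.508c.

γ₁ = 1/√(1 - 0.669²) = 1.3454
γ₂ = 1/√(1 - 0.508²) = 1.1610
γ₁/γ₂ = 1.3454/1.1610 = 1.159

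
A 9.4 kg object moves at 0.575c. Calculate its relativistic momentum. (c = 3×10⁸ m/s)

γ = 1/√(1 - 0.575²) = 1.2223
v = 0.575 × 3×10⁸ = 1.725×10⁸ m/s
p = γmv = 1.2223 × 9.4 × 1.725×10⁸ = 1.982×10⁹ kg·m/s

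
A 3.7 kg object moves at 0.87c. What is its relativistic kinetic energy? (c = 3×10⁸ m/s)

γ = 1/√(1 - 0.87²) = 2.0282
γ - 1 = 1.0282
KE = (γ-1)mc² = 1.0282 × 3.7 × (3×10⁸)² = 3.424×10¹⁷ J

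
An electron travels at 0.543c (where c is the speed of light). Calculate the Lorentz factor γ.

v/c = 0.543, so (v/c)² = 0.294849
1 - (v/c)² = 0.705151
γ = 1/√(0.705151) = 1.191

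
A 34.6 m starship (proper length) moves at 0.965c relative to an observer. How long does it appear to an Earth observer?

Proper length L₀ = 34.6 m
γ = 1/√(1 - 0.965²) = 3.813
L = L₀/γ = 34.6/3.813 = 9.074 m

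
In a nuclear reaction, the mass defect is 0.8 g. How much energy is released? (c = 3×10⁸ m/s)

Convert mass defect: Δm = 0.8 g = 0.0008 kg
E = Δm·c² = 0.0008 × (3×10⁸)²
= 0.0008 × 9×10¹⁶ = 7.200×10¹³ J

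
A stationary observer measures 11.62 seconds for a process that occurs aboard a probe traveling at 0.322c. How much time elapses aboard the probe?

Dilated time Δt = 11.62 seconds
γ = 1/√(1 - 0.322²) = 1.056
Δt₀ = Δt/γ = 11.62/1.056 = 11.00 seconds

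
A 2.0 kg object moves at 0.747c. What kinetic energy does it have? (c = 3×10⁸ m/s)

γ = 1/√(1 - 0.747²) = 1.50416
γ - 1 = 0.50416
KE = (γ-1)mc² = 0.50416 × 2.0 × (3×10⁸)² = 9.075×10¹⁶ J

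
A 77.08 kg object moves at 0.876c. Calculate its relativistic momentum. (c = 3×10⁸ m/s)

γ = 1/√(1 - 0.876²) = 2.0734
v = 0.876 × 3×10⁸ = 2.628×10⁸ m/s
p = γmv = 2.0734 × 77.08 × 2.628×10⁸ = 4.200×10¹⁰ kg·m/s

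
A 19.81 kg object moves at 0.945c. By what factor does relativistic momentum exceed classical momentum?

p_rel = γmv, p_class = mv
Ratio = γ = 1/√(1 - 0.945²) = 3.057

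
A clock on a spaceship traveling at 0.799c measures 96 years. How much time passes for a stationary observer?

Proper time Δt₀ = 96 years
γ = 1/√(1 - 0.799²) = 1.663
Δt = γΔt₀ = 1.663 × 96 = 159.6 years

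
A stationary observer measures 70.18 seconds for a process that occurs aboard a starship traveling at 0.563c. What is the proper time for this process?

Dilated time Δt = 70.18 seconds
γ = 1/√(1 - 0.563²) = 1.210
Δt₀ = Δt/γ = 70.18/1.210 = 58.00 seconds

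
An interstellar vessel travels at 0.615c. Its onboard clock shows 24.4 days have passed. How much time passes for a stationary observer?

Proper time Δt₀ = 24.4 days
γ = 1/√(1 - 0.615²) = 1.268
Δt = γΔt₀ = 1.268 × 24.4 = 30.94 days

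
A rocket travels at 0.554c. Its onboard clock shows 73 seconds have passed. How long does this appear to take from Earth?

Proper time Δt₀ = 73 seconds
γ = 1/√(1 - 0.554²) = 1.2012
Δt = γΔt₀ = 1.2012 × 73 = 87.69 seconds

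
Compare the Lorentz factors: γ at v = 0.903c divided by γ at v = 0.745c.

γ₁ = 1/√(1 - 0.903²) = 2.328
γ₂ = 1/√(1 - 0.745²) = 1.499
γ₁/γ₂ = 2.328/1.499 = 1.553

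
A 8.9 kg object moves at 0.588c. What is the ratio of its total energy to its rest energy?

E = γmc², E₀ = mc²
E/E₀ = γ = 1/√(1 - 0.588²) = 1.236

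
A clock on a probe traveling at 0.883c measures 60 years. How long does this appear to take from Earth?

Proper time Δt₀ = 60 years
γ = 1/√(1 - 0.883²) = 2.1305
Δt = γΔt₀ = 2.1305 × 60 = 127.8 years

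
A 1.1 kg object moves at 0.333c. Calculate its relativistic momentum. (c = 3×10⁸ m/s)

γ = 1/√(1 - 0.333²) = 1.0605
v = 0.333 × 3×10⁸ = 9.990×10⁷ m/s
p = γmv = 1.0605 × 1.1 × 9.990×10⁷ = 1.165×10⁸ kg·m/s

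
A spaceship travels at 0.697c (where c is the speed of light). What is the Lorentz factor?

v/c = 0.697, so (v/c)² = 0.485809
1 - (v/c)² = 0.514191
γ = 1/√(0.514191) = 1.395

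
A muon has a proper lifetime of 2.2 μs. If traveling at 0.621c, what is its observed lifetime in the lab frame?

Proper lifetime τ₀ = 2.2 μs
γ = 1/√(1 - 0.621²) = 1.276
τ = γτ₀ = 1.276 × 2.2 μs = 2.807 μs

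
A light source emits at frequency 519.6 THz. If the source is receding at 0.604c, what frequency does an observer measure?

β = v/c = 0.604
(1-β)/(1+β) = 0.396/1.604 = 0.2469
Doppler factor = √(0.2469) = 0.4969
f_obs = 519.6 × 0.4969 = 258.2 THz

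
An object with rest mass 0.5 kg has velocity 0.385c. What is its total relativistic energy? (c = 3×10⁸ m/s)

γ = 1/√(1 - 0.385²) = 1.0835
mc² = 0.5 × (3×10⁸)² = 4.500×10¹⁶ J
E = γmc² = 1.0835 × 4.500×10¹⁶ = 4.876×10¹⁶ J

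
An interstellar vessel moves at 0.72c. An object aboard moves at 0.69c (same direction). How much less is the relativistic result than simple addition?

Classical: u' + v = 0.69 + 0.72 = 1.41c
Relativistic: u = (0.69 + 0.72)/(1 + 0.4968) = 1.41/1.4968 = 0.9420c
Difference: 1.41 - 0.9420 = 0.4680c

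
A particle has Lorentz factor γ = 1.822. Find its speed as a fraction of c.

From γ = 1/√(1 - v²/c²):
1/γ² = 1/1.822² = 0.3012
v²/c² = 1 - 0.3012 = 0.6988
v/c = √(0.6988) = 0.8359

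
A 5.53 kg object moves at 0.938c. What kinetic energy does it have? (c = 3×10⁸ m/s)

γ = 1/√(1 - 0.938²) = 2.8849
γ - 1 = 1.8849
KE = (γ-1)mc² = 1.8849 × 5.53 × (3×10⁸)² = 9.381×10¹⁷ J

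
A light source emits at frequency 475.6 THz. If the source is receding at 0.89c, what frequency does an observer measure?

β = v/c = 0.89
(1-β)/(1+β) = 0.11/1.89 = 0.05820
Doppler factor = √(0.05820) = 0.2412
f_obs = 475.6 × 0.2412 = 114.7 THz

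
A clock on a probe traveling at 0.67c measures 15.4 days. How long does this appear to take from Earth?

Proper time Δt₀ = 15.4 days
γ = 1/√(1 - 0.67²) = 1.347
Δt = γΔt₀ = 1.347 × 15.4 = 20.74 days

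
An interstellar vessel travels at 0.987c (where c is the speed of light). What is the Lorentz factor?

v/c = 0.987, so (v/c)² = 0.974169
1 - (v/c)² = 0.025831
γ = 1/√(0.025831) = 6.222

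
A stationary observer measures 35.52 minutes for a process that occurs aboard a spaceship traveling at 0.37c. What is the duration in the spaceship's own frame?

Dilated time Δt = 35.52 minutes
γ = 1/√(1 - 0.37²) = 1.0764
Δt₀ = Δt/γ = 35.52/1.0764 = 33.00 minutes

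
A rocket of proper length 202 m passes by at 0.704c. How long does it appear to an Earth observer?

Proper length L₀ = 202 m
γ = 1/√(1 - 0.704²) = 1.408
L = L₀/γ = 202/1.408 = 143.5 m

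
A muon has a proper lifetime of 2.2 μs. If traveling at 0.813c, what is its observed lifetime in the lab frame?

Proper lifetime τ₀ = 2.2 μs
γ = 1/√(1 - 0.813²) = 1.7174
τ = γτ₀ = 1.7174 × 2.2 μs = 3.778 μs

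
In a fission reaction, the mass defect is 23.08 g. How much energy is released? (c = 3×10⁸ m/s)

Convert mass defect: Δm = 23.08 g = 0.02308 kg
E = Δm·c² = 0.02308 × (3×10⁸)²
= 0.02308 × 9×10¹⁶ = 2.077×10¹⁵ J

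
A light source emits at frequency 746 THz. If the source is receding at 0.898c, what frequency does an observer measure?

β = v/c = 0.898
(1-β)/(1+β) = 0.102/1.898 = 0.05374
Doppler factor = √(0.05374) = 0.2318
f_obs = 746 × 0.2318 = 172.9 THz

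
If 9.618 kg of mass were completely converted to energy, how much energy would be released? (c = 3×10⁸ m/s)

Using E = mc²:
c² = (3×10⁸)² = 9×10¹⁶ m²/s²
E = 9.618 × 9×10¹⁶ = 8.656×10¹⁷ J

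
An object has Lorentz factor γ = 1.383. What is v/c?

From γ = 1/√(1 - v²/c²):
1/γ² = 1/1.383² = 0.5228
v²/c² = 1 - 0.5228 = 0.4772
v/c = √(0.4772) = 0.6908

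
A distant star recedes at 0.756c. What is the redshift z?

β = 0.756
(1+β)/(1-β) = 1.756/0.244 = 7.197
√(7.197) = 2.683
z = 2.683 - 1 = 1.683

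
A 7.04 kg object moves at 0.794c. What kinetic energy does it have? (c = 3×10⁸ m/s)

γ = 1/√(1 - 0.794²) = 1.64496
γ - 1 = 0.64496
KE = (γ-1)mc² = 0.64496 × 7.04 × (3×10⁸)² = 4.086×10¹⁷ J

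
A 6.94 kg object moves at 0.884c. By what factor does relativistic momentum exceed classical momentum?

p_rel = γmv, p_class = mv
Ratio = γ = 1/√(1 - 0.884²) = 2.139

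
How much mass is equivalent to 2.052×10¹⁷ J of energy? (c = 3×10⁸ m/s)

From E = mc², we get m = E/c²
c² = (3×10⁸)² = 9×10¹⁶ m²/s²
m = 2.052×10¹⁷ / 9×10¹⁶ = 2.280 kg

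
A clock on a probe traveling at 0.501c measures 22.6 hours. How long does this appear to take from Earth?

Proper time Δt₀ = 22.6 hours
γ = 1/√(1 - 0.501²) = 1.1555
Δt = γΔt₀ = 1.1555 × 22.6 = 26.11 hours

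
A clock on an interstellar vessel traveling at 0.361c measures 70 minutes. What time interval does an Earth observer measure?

Proper time Δt₀ = 70 minutes
γ = 1/√(1 - 0.361²) = 1.0723
Δt = γΔt₀ = 1.0723 × 70 = 75.06 minutes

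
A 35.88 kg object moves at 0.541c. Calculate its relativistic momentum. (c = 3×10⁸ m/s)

γ = 1/√(1 - 0.541²) = 1.189
v = 0.541 × 3×10⁸ = 1.623×10⁸ m/s
p = γmv = 1.189 × 35.88 × 1.623×10⁸ = 6.924×10⁹ kg·m/s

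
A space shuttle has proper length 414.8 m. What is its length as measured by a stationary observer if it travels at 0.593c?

Proper length L₀ = 414.8 m
γ = 1/√(1 - 0.593²) = 1.242
L = L₀/γ = 414.8/1.242 = 334.0 m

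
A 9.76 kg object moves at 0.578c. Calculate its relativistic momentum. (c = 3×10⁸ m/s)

γ = 1/√(1 - 0.578²) = 1.2254
v = 0.578 × 3×10⁸ = 1.734×10⁸ m/s
p = γmv = 1.2254 × 9.76 × 1.734×10⁸ = 2.074×10⁹ kg·m/s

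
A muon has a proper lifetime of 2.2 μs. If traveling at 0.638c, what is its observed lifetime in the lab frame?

Proper lifetime τ₀ = 2.2 μs
γ = 1/√(1 - 0.638²) = 1.2986
τ = γτ₀ = 1.2986 × 2.2 μs = 2.857 μs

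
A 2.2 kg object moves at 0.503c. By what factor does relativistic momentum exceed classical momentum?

p_rel = γmv, p_class = mv
Ratio = γ = 1/√(1 - 0.503²) = 1.157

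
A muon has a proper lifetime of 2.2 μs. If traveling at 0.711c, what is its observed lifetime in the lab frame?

Proper lifetime τ₀ = 2.2 μs
γ = 1/√(1 - 0.711²) = 1.4221
τ = γτ₀ = 1.4221 × 2.2 μs = 3.129 μs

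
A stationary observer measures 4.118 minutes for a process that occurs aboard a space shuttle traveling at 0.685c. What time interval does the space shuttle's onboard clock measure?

Dilated time Δt = 4.118 minutes
γ = 1/√(1 - 0.685²) = 1.3726
Δt₀ = Δt/γ = 4.118/1.3726 = 3.000 minutes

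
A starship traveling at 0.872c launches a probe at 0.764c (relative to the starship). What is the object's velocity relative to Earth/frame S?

u = (u' + v)/(1 + u'v/c²)
Numerator: 0.764 + 0.872 = 1.636
Denominator: 1 + 0.666208 = 1.666208
u = 1.636/1.666208 = 0.9819c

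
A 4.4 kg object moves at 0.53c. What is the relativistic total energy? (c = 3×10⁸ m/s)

γ = 1/√(1 - 0.53²) = 1.1792
mc² = 4.4 × (3×10⁸)² = 3.960×10¹⁷ J
E = γmc² = 1.1792 × 3.960×10¹⁷ = 4.670×10¹⁷ J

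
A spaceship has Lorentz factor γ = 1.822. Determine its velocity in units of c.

From γ = 1/√(1 - v²/c²):
1/γ² = 1/1.822² = 0.3012
v²/c² = 1 - 0.3012 = 0.6988
v/c = √(0.6988) = 0.8359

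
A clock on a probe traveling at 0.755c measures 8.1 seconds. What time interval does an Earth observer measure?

Proper time Δt₀ = 8.1 seconds
γ = 1/√(1 - 0.755²) = 1.525
Δt = γΔt₀ = 1.525 × 8.1 = 12.35 seconds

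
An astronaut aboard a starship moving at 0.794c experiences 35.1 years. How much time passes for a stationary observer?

Proper time Δt₀ = 35.1 years
γ = 1/√(1 - 0.794²) = 1.645
Δt = γΔt₀ = 1.645 × 35.1 = 57.74 years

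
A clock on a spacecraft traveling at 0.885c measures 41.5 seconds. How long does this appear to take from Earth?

Proper time Δt₀ = 41.5 seconds
γ = 1/√(1 - 0.885²) = 2.1478
Δt = γΔt₀ = 2.1478 × 41.5 = 89.13 seconds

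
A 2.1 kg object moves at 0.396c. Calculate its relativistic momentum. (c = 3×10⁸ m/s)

γ = 1/√(1 - 0.396²) = 1.089
v = 0.396 × 3×10⁸ = 1.188×10⁸ m/s
p = γmv = 1.089 × 2.1 × 1.188×10⁸ = 2.717×10⁸ kg·m/s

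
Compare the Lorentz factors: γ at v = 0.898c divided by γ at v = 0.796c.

γ₁ = 1/√(1 - 0.898²) = 2.273
γ₂ = 1/√(1 - 0.796²) = 1.652
γ₁/γ₂ = 2.273/1.652 = 1.376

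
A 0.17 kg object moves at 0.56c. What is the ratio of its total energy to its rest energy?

E = γmc², E₀ = mc²
E/E₀ = γ = 1/√(1 - 0.56²) = 1.207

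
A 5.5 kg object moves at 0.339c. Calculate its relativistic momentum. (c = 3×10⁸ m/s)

γ = 1/√(1 - 0.339²) = 1.063
v = 0.339 × 3×10⁸ = 1.017×10⁸ m/s
p = γmv = 1.063 × 5.5 × 1.017×10⁸ = 5.946×10⁸ kg·m/s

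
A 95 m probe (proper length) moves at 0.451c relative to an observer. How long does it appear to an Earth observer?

Proper length L₀ = 95 m
γ = 1/√(1 - 0.451²) = 1.1204
L = L₀/γ = 95/1.1204 = 84.79 m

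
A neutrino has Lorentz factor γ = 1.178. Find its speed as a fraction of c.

From γ = 1/√(1 - v²/c²):
1/γ² = 1/1.178² = 0.7206
v²/c² = 1 - 0.7206 = 0.2794
v/c = √(0.2794) = 0.5286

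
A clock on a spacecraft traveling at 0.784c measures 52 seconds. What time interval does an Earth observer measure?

Proper time Δt₀ = 52 seconds
γ = 1/√(1 - 0.784²) = 1.611
Δt = γΔt₀ = 1.611 × 52 = 83.77 seconds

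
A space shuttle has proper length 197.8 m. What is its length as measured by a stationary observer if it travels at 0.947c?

Proper length L₀ = 197.8 m
γ = 1/√(1 - 0.947²) = 3.113
L = L₀/γ = 197.8/3.113 = 63.54 m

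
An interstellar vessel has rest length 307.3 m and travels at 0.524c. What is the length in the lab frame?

Proper length L₀ = 307.3 m
γ = 1/√(1 - 0.524²) = 1.1741
L = L₀/γ = 307.3/1.1741 = 261.7 m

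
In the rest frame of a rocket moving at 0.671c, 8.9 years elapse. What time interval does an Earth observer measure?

Proper time Δt₀ = 8.9 years
γ = 1/√(1 - 0.671²) = 1.3487
Δt = γΔt₀ = 1.3487 × 8.9 = 12.00 years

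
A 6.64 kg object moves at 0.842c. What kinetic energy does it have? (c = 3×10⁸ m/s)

γ = 1/√(1 - 0.842²) = 1.8536
γ - 1 = 0.8536
KE = (γ-1)mc² = 0.8536 × 6.64 × (3×10⁸)² = 5.101×10¹⁷ J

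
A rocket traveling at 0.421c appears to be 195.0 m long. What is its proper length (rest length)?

Contracted length L = 195.0 m
γ = 1/√(1 - 0.421²) = 1.1025
L₀ = γL = 1.1025 × 195.0 = 215.0 m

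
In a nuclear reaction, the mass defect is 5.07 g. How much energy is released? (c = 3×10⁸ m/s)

Convert mass defect: Δm = 5.07 g = 0.00507 kg
E = Δm·c² = 0.00507 × (3×10⁸)²
= 0.00507 × 9×10¹⁶ = 4.563×10¹⁴ J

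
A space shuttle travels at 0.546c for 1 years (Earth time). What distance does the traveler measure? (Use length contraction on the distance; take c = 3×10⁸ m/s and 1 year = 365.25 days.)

Earth distance: d = v × t = 0.546c × 1 yr = 5.1691×10¹⁵ m
γ = 1.1936
d' = d/γ = 5.1691×10¹⁵/1.1936 = 4.331×10¹⁵ m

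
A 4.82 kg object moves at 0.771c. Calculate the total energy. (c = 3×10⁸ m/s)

γ = 1/√(1 - 0.771²) = 1.5703
mc² = 4.82 × (3×10⁸)² = 4.338×10¹⁷ J
E = γmc² = 1.5703 × 4.338×10¹⁷ = 6.812×10¹⁷ J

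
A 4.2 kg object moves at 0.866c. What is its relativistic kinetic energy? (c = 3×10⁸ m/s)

γ = 1/√(1 - 0.866²) = 1.9998
γ - 1 = 0.9998
KE = (γ-1)mc² = 0.9998 × 4.2 × (3×10⁸)² = 3.779×10¹⁷ J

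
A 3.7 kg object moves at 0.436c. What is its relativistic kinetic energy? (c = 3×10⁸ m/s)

γ = 1/√(1 - 0.436²) = 1.11118
γ - 1 = 0.11118
KE = (γ-1)mc² = 0.11118 × 3.7 × (3×10⁸)² = 3.702×10¹⁶ J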